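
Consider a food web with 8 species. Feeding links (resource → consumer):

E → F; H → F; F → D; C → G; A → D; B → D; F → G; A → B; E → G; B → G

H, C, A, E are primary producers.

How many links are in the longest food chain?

2 links

One longest chain: H → F → D.
It has 3 species and 2 links.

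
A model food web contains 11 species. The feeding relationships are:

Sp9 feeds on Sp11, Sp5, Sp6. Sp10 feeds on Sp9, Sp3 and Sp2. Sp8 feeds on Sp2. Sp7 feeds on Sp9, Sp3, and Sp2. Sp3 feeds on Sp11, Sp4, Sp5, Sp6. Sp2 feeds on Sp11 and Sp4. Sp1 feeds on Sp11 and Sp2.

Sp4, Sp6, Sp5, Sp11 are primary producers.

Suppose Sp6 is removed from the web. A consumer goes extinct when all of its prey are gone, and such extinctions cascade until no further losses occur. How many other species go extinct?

Remove Sp6.
Every predator of it retains at least one other prey: Sp9 still has Sp5, Sp11; Sp3 still has Sp4, Sp5, Sp11.
No consumer loses all prey, so no secondary extinctions occur.

0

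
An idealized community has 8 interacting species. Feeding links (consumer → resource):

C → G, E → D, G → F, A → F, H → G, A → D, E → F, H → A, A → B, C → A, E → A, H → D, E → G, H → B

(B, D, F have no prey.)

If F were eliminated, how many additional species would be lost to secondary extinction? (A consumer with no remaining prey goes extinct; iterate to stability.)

1

Remove F.
Round 1: G (all prey gone) → extinct.
No further losses. Total secondary extinctions: 1.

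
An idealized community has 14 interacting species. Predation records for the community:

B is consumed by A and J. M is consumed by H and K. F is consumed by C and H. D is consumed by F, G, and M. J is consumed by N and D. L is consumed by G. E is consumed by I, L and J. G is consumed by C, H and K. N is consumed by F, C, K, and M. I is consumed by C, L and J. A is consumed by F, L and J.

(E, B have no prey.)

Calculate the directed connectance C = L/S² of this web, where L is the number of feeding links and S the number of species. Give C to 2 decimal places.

The web has S = 14 species and L = 28 feeding links.
C = L / S² = 28 / 196 = 0.1429 ≈ 0.14.

C = 0.14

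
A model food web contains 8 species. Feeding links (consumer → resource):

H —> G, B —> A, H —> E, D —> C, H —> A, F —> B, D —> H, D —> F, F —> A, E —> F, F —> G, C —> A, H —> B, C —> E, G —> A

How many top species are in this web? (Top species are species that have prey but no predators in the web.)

Top species (has prey, but nothing eats it): D.
Count: 1.

1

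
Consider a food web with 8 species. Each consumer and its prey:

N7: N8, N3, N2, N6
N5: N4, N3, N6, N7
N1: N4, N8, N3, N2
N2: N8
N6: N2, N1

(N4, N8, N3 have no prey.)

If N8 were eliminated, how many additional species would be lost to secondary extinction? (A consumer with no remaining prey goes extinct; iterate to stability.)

1

Remove N8.
Round 1: N2 (all prey gone) → extinct.
No further losses. Total secondary extinctions: 1.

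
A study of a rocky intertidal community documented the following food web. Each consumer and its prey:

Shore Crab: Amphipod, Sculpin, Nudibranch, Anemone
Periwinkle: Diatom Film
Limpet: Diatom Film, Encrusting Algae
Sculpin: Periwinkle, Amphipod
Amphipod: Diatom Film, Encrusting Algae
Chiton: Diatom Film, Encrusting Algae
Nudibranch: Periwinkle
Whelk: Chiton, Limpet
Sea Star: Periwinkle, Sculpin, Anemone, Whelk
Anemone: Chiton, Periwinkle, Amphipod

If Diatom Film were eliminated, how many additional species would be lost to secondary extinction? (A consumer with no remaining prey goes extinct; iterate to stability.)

2

Remove Diatom Film.
Round 1: Periwinkle (all prey gone) → extinct.
Round 2: Nudibranch (all prey gone) → extinct.
No further losses. Total secondary extinctions: 2.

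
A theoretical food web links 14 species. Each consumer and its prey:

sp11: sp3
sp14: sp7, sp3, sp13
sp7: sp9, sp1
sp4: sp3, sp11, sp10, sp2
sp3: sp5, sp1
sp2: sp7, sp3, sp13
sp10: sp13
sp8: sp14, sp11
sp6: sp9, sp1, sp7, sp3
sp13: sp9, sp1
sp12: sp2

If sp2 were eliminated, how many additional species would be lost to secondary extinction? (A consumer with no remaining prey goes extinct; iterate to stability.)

Remove sp2.
Round 1: sp12 (all prey gone) → extinct.
No further losses. Total secondary extinctions: 1.

1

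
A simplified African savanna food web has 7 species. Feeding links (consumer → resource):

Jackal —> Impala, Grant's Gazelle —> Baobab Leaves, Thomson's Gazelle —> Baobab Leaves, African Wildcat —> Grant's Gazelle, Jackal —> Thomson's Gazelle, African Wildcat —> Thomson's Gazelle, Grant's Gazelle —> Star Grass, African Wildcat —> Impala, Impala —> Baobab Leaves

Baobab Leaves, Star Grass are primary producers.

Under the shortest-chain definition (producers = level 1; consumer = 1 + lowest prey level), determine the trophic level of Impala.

Baobab Leaves is a producer → level 1.
Impala eats Baobab Leaves → level 2.

Trophic level 2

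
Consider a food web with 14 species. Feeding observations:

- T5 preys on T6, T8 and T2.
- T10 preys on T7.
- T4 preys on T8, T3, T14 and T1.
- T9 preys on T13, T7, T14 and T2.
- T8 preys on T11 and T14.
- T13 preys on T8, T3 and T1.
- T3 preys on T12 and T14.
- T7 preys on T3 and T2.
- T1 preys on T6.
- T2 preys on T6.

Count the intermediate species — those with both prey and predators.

Intermediate species (has both prey and predators): T2, T1, T8, T3, T7, T13.
Count: 6.

6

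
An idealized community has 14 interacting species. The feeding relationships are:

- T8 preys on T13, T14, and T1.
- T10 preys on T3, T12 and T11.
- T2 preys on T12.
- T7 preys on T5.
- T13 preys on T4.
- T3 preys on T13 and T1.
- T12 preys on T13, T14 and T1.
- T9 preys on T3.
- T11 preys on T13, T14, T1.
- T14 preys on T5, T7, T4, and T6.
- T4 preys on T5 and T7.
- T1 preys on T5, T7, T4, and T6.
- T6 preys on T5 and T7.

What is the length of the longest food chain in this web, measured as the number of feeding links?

One longest chain: T5 → T7 → T4 → T13 → T3 → T9.
It has 6 species and 5 links.

5 links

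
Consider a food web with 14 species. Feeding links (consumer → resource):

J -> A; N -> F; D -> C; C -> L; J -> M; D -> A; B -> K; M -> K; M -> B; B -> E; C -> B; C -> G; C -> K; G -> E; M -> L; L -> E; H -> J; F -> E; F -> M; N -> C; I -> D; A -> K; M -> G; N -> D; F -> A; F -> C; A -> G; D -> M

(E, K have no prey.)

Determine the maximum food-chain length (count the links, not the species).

4 links

One longest chain: E → G → A → D → N.
It has 5 species and 4 links.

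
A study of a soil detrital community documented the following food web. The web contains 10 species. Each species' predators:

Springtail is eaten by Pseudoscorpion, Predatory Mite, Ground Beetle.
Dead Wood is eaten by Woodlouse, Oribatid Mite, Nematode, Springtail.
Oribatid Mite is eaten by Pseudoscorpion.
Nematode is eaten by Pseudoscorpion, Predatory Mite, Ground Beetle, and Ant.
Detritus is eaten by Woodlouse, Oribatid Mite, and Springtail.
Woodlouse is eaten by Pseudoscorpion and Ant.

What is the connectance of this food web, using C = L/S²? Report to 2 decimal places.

The web has S = 10 species and L = 17 feeding links.
C = L / S² = 17 / 100 = 0.1700 ≈ 0.17.

C = 0.17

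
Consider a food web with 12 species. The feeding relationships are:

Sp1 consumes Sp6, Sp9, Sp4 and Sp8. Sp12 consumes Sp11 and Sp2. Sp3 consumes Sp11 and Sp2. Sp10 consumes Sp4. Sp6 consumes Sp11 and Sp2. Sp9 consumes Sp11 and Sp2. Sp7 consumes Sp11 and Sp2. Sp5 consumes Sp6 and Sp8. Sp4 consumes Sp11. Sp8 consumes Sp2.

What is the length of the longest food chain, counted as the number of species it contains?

3 species

One longest chain: Sp11 → Sp4 → Sp10.
It has 3 species and 2 links.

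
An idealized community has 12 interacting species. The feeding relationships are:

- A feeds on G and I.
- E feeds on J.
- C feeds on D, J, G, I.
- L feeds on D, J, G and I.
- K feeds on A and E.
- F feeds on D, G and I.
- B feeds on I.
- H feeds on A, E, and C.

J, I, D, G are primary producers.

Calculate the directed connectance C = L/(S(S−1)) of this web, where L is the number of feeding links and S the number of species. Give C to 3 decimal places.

C = 0.152

The web has S = 12 species and L = 20 feeding links.
C = L / (S(S−1)) = 20 / 132 = 0.1515 ≈ 0.152.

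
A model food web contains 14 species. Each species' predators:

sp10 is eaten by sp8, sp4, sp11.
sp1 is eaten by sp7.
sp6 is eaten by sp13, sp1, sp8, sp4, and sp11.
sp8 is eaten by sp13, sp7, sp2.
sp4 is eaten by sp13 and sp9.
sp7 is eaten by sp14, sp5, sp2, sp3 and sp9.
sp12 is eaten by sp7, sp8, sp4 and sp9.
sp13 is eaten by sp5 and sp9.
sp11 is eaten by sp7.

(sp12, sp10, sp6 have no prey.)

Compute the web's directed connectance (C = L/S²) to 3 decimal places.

C = 0.133

The web has S = 14 species and L = 26 feeding links.
C = L / S² = 26 / 196 = 0.1327 ≈ 0.133.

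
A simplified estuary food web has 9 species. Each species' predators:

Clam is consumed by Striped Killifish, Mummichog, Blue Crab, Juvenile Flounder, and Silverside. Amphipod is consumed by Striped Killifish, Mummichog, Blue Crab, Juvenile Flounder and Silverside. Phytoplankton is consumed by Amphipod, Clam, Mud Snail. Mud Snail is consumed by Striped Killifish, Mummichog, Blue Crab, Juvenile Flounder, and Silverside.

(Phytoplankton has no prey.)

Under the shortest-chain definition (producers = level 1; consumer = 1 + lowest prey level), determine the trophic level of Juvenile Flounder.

Trophic level 3

Phytoplankton is a producer → level 1.
Clam eats Phytoplankton → level 2.
Juvenile Flounder eats Clam → level 3.
No prey of Juvenile Flounder is below level 2, so 3 is the minimum.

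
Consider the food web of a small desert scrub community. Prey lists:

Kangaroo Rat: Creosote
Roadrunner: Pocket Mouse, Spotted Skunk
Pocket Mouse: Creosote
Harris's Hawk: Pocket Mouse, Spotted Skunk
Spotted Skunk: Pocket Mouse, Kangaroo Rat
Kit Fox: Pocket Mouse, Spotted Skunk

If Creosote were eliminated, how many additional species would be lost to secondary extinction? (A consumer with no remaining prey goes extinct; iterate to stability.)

Remove Creosote.
Round 1: Pocket Mouse (all prey gone), Kangaroo Rat (all prey gone) → extinct.
Round 2: Spotted Skunk (all prey gone) → extinct.
Round 3: Harris's Hawk (all prey gone), Kit Fox (all prey gone), Roadrunner (all prey gone) → extinct.
No further losses. Total secondary extinctions: 6.

6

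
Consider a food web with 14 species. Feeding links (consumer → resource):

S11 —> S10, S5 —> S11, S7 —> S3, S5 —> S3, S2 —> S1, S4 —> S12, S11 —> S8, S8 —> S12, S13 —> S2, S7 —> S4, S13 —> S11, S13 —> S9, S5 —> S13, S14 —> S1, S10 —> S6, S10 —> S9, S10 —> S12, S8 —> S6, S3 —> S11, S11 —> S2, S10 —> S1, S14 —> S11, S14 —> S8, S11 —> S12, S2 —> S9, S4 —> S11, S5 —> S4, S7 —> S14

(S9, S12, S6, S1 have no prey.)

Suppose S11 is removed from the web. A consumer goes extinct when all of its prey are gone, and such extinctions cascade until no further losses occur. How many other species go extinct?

Remove S11.
Round 1: S3 (all prey gone) → extinct.
No further losses. Total secondary extinctions: 1.

1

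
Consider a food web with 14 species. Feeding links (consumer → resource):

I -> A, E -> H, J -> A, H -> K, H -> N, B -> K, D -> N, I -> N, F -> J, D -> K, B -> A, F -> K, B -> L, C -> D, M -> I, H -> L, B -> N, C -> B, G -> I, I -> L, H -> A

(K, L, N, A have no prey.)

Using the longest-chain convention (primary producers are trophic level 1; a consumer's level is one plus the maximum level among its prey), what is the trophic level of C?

Trophic level 3

K is a producer → level 1.
B eats K (level 1); other prey at levels: L 1, N 1, A 1 → level 2.
C eats B (level 2); other prey at levels: D 2 → level 3.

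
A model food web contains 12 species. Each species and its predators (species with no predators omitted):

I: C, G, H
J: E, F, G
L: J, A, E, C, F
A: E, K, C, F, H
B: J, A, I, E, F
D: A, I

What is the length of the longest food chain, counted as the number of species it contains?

3 species

One longest chain: B → J → E.
It has 3 species and 2 links.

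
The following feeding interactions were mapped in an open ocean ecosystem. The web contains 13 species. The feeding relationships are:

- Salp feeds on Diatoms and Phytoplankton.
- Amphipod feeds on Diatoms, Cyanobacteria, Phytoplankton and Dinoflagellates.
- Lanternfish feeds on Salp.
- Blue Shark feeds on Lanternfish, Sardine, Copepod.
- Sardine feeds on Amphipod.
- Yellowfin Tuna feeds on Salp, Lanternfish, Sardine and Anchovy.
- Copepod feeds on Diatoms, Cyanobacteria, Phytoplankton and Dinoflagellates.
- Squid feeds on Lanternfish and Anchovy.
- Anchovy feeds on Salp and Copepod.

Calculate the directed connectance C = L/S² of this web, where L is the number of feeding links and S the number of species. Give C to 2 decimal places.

C = 0.14

The web has S = 13 species and L = 23 feeding links.
C = L / S² = 23 / 169 = 0.1361 ≈ 0.14.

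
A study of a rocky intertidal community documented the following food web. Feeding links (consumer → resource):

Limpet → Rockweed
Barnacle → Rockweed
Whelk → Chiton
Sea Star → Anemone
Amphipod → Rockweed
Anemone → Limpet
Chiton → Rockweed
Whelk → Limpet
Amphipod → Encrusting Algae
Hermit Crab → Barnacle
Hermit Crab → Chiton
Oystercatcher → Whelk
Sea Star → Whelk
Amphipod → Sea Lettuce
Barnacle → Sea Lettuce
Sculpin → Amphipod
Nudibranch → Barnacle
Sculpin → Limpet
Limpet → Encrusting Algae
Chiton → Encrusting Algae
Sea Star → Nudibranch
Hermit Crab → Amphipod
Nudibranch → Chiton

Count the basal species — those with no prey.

Basal species (no prey listed): Rockweed, Encrusting Algae, Sea Lettuce.
Count: 3.

3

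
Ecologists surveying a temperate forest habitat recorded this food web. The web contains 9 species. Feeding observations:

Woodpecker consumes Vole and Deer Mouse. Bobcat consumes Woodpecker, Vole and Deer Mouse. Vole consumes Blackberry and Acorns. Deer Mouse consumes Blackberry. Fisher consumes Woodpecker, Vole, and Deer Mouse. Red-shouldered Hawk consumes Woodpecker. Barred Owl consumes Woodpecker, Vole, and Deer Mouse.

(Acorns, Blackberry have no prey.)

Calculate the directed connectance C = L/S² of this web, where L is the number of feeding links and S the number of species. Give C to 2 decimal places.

C = 0.19

The web has S = 9 species and L = 15 feeding links.
C = L / S² = 15 / 81 = 0.1852 ≈ 0.19.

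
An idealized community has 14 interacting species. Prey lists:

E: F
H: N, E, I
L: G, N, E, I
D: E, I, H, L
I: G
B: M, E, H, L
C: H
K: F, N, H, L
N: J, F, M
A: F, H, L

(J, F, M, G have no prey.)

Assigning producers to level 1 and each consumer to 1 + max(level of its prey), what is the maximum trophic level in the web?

4

Producers (level 1): J, F, M, G.
J → N → L → A gives A level 4.
No species has a prey at level 4, so no species reaches level 5.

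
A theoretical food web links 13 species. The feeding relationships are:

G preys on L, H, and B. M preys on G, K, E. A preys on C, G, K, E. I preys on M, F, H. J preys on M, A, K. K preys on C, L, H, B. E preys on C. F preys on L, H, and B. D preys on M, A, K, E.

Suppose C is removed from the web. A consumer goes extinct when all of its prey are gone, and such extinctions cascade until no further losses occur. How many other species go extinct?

Remove C.
Round 1: E (all prey gone) → extinct.
No further losses. Total secondary extinctions: 1.

1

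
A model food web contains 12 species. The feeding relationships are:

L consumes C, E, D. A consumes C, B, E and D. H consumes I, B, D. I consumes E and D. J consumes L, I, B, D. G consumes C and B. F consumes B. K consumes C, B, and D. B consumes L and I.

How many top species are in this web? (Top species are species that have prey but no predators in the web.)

6

Top species (has prey, but nothing eats it): F, J, A, G, K, H.
Count: 6.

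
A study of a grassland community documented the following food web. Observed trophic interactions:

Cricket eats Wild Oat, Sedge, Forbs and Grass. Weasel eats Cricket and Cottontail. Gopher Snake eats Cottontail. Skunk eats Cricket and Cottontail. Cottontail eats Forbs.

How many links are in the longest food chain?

One longest chain: Wild Oat → Cricket → Skunk.
It has 3 species and 2 links.

2 links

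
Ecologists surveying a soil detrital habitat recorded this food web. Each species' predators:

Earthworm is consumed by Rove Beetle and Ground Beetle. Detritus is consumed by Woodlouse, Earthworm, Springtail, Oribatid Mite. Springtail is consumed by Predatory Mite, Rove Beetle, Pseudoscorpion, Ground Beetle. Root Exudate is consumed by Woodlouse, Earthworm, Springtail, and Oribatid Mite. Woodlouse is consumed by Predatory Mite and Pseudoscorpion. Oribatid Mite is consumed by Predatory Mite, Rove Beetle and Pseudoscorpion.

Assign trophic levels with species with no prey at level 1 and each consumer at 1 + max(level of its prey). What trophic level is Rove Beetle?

Root Exudate has no prey (basal) → level 1.
Earthworm eats Root Exudate (level 1); other prey at levels: Detritus 1 → level 2.
Rove Beetle eats Earthworm (level 2); other prey at levels: Springtail 2, Oribatid Mite 2 → level 3.

Trophic level 3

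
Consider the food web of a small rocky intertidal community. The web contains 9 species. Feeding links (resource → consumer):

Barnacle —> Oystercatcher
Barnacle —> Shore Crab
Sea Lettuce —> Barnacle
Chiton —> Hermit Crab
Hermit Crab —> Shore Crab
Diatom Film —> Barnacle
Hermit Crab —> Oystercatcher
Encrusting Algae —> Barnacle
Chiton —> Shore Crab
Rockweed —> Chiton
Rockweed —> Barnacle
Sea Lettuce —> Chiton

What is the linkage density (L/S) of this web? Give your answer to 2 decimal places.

L/S = 1.33

There are L = 12 links among S = 9 species.
L/S = 12/9 = 1.3333 ≈ 1.33.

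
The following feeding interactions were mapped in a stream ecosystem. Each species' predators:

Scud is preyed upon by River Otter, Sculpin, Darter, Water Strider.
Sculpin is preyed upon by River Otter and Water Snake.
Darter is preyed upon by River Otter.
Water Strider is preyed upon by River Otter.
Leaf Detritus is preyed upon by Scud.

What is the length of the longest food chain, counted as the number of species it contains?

One longest chain: Leaf Detritus → Scud → Sculpin → Water Snake.
It has 4 species and 3 links.

4 species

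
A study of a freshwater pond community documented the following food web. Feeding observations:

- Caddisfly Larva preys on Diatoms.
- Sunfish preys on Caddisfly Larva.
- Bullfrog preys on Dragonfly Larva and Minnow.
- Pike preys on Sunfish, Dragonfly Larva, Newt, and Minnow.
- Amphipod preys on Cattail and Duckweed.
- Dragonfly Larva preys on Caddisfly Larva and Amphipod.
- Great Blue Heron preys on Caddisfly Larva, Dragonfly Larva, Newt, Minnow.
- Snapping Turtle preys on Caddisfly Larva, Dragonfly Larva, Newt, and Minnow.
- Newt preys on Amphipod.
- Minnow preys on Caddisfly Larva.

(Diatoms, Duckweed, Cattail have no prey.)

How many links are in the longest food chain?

One longest chain: Diatoms → Caddisfly Larva → Minnow → Bullfrog.
It has 4 species and 3 links.

3 links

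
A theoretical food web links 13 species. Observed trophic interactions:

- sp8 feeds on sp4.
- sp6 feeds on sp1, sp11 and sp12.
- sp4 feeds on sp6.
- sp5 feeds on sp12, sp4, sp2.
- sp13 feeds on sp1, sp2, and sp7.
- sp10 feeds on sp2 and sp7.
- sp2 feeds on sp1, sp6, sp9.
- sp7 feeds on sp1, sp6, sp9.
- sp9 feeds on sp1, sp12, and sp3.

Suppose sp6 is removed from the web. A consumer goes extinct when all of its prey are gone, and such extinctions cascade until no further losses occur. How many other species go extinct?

Remove sp6.
Round 1: sp4 (all prey gone) → extinct.
Round 2: sp8 (all prey gone) → extinct.
No further losses. Total secondary extinctions: 2.

2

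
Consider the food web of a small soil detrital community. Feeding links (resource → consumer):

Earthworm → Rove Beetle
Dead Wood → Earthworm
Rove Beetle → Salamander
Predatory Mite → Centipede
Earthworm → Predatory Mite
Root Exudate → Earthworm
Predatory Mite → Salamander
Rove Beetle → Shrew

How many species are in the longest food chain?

4 species

One longest chain: Dead Wood → Earthworm → Rove Beetle → Shrew.
It has 4 species and 3 links.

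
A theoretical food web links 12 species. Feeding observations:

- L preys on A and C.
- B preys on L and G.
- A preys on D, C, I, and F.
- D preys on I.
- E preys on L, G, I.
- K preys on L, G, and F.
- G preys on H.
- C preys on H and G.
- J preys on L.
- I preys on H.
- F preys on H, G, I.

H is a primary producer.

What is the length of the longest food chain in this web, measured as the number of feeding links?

5 links

One longest chain: H → G → C → A → L → E.
It has 6 species and 5 links.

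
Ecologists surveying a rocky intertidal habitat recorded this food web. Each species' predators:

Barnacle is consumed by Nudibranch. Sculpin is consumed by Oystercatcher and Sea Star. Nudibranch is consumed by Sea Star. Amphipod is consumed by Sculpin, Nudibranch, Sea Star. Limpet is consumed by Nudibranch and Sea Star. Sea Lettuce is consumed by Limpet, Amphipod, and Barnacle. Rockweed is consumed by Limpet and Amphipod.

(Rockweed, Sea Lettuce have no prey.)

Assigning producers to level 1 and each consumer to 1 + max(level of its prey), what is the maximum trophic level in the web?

4

Producers (level 1): Rockweed, Sea Lettuce.
Rockweed → Amphipod → Sculpin → Sea Star gives Sea Star level 4.
No species has a prey at level 4, so no species reaches level 5.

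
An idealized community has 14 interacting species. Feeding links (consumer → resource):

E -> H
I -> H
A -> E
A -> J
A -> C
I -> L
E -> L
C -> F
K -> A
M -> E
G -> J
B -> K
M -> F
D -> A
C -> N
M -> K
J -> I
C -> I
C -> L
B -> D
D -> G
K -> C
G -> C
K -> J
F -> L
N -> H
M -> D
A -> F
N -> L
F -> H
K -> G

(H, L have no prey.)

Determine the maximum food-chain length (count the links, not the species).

5 links

One longest chain: H → I → J → G → K → B.
It has 6 species and 5 links.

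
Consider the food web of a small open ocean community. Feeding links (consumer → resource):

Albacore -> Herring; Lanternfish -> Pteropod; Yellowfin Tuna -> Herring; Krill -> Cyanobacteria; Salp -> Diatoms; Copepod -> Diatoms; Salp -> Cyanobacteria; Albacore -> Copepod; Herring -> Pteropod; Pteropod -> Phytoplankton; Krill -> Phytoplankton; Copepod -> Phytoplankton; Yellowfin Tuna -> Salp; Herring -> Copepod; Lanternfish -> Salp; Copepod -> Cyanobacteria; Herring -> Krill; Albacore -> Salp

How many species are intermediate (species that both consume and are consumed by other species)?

5

Intermediate species (has both prey and predators): Salp, Pteropod, Krill, Copepod, Herring.
Count: 5.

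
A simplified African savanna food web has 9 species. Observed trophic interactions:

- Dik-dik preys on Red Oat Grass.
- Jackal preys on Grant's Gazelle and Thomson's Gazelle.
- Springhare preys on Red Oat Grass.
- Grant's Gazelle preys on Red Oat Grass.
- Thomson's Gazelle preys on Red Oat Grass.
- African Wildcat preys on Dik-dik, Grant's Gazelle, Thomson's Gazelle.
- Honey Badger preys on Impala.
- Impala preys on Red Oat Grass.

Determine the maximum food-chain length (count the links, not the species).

2 links

One longest chain: Red Oat Grass → Thomson's Gazelle → Jackal.
It has 3 species and 2 links.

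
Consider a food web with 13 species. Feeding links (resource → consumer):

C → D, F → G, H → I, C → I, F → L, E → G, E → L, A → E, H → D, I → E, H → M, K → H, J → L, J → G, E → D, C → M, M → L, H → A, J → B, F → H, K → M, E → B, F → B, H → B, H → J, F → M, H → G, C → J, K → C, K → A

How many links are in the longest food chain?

One longest chain: K → H → A → E → B.
It has 5 species and 4 links.

4 links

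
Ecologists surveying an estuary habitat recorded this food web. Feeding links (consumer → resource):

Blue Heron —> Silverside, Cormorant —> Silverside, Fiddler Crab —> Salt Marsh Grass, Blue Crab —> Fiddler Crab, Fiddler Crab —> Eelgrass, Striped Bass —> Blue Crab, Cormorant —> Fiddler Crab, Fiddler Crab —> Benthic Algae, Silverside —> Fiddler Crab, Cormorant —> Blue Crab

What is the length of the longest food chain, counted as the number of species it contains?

4 species

One longest chain: Eelgrass → Fiddler Crab → Blue Crab → Cormorant.
It has 4 species and 3 links.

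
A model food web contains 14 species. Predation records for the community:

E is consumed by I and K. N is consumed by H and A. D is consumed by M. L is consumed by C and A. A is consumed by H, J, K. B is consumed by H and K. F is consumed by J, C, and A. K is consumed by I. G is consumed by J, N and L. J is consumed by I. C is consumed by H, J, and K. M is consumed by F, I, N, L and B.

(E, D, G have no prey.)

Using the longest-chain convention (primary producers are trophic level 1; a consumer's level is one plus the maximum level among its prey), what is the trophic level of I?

Trophic level 6

D is a producer → level 1.
M eats D → level 2.
L eats M (level 2); other prey at levels: G 1 → level 3.
A eats L (level 3); other prey at levels: N 3, F 3 → level 4.
J eats A (level 4); other prey at levels: G 1, F 3, C 4 → level 5.
I eats J (level 5); other prey at levels: E 1, M 2, K 5 → level 6.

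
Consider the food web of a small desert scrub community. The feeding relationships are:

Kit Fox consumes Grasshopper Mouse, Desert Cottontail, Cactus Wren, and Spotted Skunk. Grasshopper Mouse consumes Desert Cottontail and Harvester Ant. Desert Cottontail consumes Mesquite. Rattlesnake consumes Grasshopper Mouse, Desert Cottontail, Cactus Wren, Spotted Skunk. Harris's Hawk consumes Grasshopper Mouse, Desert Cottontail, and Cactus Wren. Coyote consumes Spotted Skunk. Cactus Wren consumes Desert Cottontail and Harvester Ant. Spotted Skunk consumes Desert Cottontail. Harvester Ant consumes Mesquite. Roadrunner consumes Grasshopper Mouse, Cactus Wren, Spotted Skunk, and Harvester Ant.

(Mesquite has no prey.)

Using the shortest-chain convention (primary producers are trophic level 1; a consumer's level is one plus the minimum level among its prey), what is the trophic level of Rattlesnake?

Trophic level 3

Mesquite is a producer → level 1.
Desert Cottontail eats Mesquite → level 2.
Rattlesnake eats Desert Cottontail → level 3.
No prey of Rattlesnake is below level 2, so 3 is the minimum.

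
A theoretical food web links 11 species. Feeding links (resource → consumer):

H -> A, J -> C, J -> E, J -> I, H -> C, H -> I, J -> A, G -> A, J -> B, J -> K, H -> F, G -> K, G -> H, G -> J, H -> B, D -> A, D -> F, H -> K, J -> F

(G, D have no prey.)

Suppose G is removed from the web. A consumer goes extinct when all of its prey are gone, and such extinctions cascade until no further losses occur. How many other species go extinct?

Remove G.
Round 1: J (all prey gone), H (all prey gone) → extinct.
Round 2: K (all prey gone), C (all prey gone), I (all prey gone), E (all prey gone), B (all prey gone) → extinct.
No further losses. Total secondary extinctions: 7.

7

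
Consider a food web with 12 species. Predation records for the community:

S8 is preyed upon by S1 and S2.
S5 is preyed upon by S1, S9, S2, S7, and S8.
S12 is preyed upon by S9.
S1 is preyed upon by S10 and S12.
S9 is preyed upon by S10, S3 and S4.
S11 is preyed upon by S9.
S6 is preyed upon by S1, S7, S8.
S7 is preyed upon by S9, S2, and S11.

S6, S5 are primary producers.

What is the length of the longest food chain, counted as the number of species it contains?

One longest chain: S6 → S8 → S1 → S12 → S9 → S3.
It has 6 species and 5 links.

6 species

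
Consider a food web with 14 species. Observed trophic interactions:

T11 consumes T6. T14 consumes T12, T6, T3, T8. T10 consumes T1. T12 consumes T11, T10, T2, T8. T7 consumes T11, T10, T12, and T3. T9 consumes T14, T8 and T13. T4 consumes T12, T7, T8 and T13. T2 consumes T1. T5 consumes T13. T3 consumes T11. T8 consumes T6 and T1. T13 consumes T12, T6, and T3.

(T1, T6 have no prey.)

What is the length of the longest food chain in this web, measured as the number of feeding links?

One longest chain: T6 → T11 → T3 → T7 → T4.
It has 5 species and 4 links.

4 links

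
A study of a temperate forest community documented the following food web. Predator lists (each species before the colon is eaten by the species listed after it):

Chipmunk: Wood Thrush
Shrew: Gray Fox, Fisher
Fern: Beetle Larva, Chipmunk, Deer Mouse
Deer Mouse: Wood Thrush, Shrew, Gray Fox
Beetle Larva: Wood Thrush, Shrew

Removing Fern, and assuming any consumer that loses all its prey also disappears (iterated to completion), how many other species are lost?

7

Remove Fern.
Round 1: Beetle Larva (all prey gone), Chipmunk (all prey gone), Deer Mouse (all prey gone) → extinct.
Round 2: Wood Thrush (all prey gone), Shrew (all prey gone) → extinct.
Round 3: Gray Fox (all prey gone), Fisher (all prey gone) → extinct.
No further losses. Total secondary extinctions: 7.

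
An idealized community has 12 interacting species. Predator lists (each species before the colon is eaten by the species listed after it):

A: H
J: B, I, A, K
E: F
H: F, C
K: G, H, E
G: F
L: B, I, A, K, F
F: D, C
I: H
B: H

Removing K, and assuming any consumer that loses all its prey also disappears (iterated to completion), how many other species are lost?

Remove K.
Round 1: G (all prey gone), E (all prey gone) → extinct.
No further losses. Total secondary extinctions: 2.

2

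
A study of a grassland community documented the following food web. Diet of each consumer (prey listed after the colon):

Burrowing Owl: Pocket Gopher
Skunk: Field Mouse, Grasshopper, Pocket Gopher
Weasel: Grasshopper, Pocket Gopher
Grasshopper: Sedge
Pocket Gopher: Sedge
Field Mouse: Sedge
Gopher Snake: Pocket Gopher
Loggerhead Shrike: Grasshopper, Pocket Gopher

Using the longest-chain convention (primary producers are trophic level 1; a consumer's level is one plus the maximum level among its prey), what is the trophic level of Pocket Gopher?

Sedge is a producer → level 1.
Pocket Gopher eats Sedge → level 2.

Trophic level 2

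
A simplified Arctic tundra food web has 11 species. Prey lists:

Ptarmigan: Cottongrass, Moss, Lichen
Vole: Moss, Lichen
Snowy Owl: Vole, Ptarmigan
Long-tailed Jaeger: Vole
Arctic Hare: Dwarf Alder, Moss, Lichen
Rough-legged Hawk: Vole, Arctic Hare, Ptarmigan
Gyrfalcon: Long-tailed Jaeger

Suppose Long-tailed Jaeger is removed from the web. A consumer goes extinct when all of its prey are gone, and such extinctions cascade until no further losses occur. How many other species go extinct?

Remove Long-tailed Jaeger.
Round 1: Gyrfalcon (all prey gone) → extinct.
No further losses. Total secondary extinctions: 1.

1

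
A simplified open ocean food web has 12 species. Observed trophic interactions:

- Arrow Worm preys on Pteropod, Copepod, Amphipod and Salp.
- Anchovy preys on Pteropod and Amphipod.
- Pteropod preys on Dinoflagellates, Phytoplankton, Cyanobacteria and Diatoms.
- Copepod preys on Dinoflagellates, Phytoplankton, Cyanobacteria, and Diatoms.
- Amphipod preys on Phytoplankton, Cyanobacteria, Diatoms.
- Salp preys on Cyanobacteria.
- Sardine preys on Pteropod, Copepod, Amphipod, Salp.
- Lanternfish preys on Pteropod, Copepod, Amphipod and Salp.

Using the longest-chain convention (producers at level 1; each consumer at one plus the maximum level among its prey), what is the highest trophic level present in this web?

3

Producers (level 1): Dinoflagellates, Diatoms, Cyanobacteria, Phytoplankton.
Dinoflagellates → Pteropod → Anchovy gives Anchovy level 3.
No species has a prey at level 3, so no species reaches level 4.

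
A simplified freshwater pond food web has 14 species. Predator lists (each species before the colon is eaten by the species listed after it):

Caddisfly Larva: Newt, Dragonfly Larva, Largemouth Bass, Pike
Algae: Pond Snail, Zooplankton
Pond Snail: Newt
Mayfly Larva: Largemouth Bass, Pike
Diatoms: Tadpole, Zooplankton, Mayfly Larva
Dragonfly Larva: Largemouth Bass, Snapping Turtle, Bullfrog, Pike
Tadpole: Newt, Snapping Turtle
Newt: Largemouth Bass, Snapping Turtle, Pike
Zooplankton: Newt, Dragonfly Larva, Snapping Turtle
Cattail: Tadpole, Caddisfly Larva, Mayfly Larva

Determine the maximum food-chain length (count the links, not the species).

3 links

One longest chain: Diatoms → Tadpole → Newt → Largemouth Bass.
It has 4 species and 3 links.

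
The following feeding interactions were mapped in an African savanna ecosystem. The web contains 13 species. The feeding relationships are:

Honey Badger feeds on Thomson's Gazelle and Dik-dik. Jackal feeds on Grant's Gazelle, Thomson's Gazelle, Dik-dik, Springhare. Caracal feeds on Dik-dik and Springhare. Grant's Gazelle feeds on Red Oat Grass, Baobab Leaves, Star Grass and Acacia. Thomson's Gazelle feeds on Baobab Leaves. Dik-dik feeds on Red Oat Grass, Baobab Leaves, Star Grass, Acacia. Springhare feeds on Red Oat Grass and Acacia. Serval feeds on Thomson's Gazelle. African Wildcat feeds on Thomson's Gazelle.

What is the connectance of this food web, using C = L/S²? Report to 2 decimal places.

The web has S = 13 species and L = 21 feeding links.
C = L / S² = 21 / 169 = 0.1243 ≈ 0.12.

C = 0.12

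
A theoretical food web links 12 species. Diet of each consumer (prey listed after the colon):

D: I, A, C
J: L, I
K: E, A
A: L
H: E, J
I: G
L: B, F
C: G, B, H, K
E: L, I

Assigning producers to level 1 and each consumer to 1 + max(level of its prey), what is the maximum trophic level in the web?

6

Producers (level 1): G, B, F.
B → L → E → K → C → D gives D level 6.
No species has a prey at level 6, so no species reaches level 7.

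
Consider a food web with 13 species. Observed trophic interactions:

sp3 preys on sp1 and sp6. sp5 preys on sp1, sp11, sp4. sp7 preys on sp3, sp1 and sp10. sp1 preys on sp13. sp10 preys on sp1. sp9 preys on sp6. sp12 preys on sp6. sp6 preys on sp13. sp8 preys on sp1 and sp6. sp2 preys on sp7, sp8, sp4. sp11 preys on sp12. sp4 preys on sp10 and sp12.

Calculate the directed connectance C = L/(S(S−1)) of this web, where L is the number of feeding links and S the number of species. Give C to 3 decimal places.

C = 0.135

The web has S = 13 species and L = 21 feeding links.
C = L / (S(S−1)) = 21 / 156 = 0.1346 ≈ 0.135.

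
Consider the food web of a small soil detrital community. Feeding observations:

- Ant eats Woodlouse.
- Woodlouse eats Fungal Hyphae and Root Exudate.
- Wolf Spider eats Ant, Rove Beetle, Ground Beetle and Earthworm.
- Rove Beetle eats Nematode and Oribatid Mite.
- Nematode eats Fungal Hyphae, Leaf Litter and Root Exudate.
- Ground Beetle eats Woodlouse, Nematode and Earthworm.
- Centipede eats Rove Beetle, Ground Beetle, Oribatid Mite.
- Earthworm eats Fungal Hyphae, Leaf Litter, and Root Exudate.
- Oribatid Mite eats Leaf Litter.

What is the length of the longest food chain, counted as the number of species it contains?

4 species

One longest chain: Leaf Litter → Nematode → Rove Beetle → Wolf Spider.
It has 4 species and 3 links.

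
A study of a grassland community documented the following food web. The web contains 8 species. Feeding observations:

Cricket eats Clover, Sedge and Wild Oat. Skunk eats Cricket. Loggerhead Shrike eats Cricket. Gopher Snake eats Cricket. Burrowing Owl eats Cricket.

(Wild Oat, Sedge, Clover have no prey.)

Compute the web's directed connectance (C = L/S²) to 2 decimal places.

C = 0.11

The web has S = 8 species and L = 7 feeding links.
C = L / S² = 7 / 64 = 0.1094 ≈ 0.11.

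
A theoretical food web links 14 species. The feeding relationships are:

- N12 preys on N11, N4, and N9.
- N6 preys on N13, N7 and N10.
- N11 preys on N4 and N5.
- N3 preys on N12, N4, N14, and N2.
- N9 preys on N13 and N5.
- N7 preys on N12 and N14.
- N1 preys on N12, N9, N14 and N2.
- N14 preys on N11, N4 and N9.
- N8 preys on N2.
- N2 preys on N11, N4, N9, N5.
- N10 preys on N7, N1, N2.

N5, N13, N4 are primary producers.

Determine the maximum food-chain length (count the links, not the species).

5 links

One longest chain: N5 → N9 → N12 → N1 → N10 → N6.
It has 6 species and 5 links.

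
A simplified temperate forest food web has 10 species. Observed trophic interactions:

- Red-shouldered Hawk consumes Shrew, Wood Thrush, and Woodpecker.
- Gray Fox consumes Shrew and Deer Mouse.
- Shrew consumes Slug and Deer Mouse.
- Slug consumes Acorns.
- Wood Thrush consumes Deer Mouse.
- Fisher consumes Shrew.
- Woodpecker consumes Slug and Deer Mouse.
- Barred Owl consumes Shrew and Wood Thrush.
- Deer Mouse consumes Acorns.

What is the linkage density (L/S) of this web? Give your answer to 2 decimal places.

There are L = 15 links among S = 10 species.
L/S = 15/10 = 1.5000 ≈ 1.50.

L/S = 1.50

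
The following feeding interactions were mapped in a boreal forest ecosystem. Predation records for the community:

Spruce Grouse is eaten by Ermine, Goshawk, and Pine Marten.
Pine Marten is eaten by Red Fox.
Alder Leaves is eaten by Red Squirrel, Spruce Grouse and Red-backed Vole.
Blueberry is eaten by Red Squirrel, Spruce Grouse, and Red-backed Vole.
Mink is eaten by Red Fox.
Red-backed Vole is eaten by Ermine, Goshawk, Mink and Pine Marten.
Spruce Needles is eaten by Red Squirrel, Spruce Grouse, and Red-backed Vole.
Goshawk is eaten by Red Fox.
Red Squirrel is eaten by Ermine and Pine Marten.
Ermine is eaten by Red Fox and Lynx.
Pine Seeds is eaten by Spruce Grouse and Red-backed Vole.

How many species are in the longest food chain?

4 species

One longest chain: Spruce Needles → Red-backed Vole → Ermine → Red Fox.
It has 4 species and 3 links.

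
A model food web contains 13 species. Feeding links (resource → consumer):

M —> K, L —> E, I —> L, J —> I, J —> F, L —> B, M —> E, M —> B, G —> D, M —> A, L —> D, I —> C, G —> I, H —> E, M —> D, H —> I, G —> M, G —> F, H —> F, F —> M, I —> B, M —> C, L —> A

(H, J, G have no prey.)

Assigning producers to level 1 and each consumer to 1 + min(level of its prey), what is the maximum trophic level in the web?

3

Producers (level 1): H, J, G.
Following each consumer down to its lowest-level prey: H → I → B (levels 1 through 3).
All prey of B (I 2, M 2, L 3) are at level 2 or above, so B is at level 1 + 2 = 3.
Every consumer has at least one prey at level 2 or below, so none exceeds level 3.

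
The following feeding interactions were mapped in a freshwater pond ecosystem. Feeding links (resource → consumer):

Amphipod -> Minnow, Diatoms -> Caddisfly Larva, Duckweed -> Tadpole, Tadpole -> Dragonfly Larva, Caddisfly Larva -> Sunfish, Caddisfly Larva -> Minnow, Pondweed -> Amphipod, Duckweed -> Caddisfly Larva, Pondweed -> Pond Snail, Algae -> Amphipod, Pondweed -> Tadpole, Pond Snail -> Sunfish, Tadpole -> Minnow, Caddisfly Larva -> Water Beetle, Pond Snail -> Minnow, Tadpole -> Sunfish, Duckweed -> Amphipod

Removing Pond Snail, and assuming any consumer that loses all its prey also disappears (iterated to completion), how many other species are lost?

Remove Pond Snail.
Every predator of it retains at least one other prey: Minnow still has Tadpole, Caddisfly Larva, Amphipod; Sunfish still has Tadpole, Caddisfly Larva.
No consumer loses all prey, so no secondary extinctions occur.

0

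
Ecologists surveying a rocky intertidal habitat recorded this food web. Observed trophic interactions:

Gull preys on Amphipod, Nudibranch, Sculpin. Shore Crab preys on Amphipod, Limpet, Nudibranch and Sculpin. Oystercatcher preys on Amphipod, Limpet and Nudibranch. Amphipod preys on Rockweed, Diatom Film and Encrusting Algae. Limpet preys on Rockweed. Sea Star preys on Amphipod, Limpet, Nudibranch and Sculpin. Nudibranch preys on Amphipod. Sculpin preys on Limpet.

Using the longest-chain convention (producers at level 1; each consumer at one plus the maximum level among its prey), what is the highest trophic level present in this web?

4

Producers (level 1): Encrusting Algae, Rockweed, Diatom Film.
Encrusting Algae → Amphipod → Nudibranch → Sea Star gives Sea Star level 4.
No species has a prey at level 4, so no species reaches level 5.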